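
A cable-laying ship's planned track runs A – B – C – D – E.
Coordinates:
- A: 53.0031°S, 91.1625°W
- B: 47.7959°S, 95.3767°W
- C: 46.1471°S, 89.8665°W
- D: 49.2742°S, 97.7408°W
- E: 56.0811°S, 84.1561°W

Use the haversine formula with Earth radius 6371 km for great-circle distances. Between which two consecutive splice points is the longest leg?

D–E

Leg distances:
A→B: 651.2 km
B→C: 456.4 km
C→D: 683.6 km
D→E: 1184.5 km
The longest leg is D–E at 1184.5 km.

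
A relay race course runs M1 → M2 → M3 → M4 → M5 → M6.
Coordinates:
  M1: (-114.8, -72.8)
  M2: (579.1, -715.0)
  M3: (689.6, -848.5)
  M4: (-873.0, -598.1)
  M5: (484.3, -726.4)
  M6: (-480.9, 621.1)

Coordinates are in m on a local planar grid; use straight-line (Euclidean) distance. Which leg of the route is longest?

M5–M6

Leg distances:
M1→M2: 945.5 m
M2→M3: 173.3 m
M3→M4: 1582.5 m
M4→M5: 1363.4 m
M5→M6: 1657.5 m
The longest leg is M5–M6 at 1657.5 m.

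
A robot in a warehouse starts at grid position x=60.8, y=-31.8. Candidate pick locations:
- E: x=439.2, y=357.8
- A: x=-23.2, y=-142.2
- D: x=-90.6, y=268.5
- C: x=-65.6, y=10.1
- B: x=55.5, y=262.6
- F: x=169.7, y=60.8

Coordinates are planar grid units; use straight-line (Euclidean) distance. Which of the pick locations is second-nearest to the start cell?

A

Distances from the start cell (x=60.8, y=-31.8):
C: 133.2
A: 138.7
F: 142.9
B: 294.4
D: 336.3
E: 543.1
The second-nearest is A at 138.7.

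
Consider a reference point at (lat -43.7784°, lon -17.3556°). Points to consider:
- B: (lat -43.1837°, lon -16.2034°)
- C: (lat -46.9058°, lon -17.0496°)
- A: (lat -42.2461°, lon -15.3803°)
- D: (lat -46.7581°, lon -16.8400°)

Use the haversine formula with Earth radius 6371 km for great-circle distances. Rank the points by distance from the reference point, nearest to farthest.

Distance from the reference point at (lat -43.7784°, lon -17.3556°) to each:
B (lat -43.1837°, lon -16.2034°): 114.1 km
A (lat -42.2461°, lon -15.3803°): 234.1 km
D (lat -46.7581°, lon -16.8400°): 333.8 km
C (lat -46.9058°, lon -17.0496°): 348.6 km

B, A, D, C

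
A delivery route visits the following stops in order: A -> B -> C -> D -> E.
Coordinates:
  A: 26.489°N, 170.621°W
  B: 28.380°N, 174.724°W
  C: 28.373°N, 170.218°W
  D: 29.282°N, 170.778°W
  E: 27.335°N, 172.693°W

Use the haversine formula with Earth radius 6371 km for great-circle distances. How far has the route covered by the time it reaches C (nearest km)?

Leg distances:
A→B: 456.2 km  (cumulative 456.2 km)
B→C: 440.8 km  (cumulative 897.0 km)
Cumulative distance at C ≈ 897 km.

897 km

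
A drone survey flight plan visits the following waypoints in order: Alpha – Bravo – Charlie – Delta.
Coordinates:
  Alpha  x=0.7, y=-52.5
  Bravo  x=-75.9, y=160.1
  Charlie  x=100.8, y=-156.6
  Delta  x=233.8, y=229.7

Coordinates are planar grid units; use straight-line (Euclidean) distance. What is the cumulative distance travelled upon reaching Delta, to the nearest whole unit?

997

Leg distances:
Alpha→Bravo: 226.0  (cumulative 226.0)
Bravo→Charlie: 362.7  (cumulative 588.6)
Charlie→Delta: 408.6  (cumulative 997.2)
Cumulative distance at Delta ≈ 997.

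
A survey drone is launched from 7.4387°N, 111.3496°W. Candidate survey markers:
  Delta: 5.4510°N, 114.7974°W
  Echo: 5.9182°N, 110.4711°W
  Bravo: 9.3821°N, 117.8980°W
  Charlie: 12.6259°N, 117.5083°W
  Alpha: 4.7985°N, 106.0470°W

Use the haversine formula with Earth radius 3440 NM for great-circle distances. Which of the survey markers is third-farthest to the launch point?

Alpha

Distances from the launch point (7.4387°N, 111.3496°W):
Charlie: 479.0 NM
Bravo: 406.0 NM
Alpha: 354.0 NM
Delta: 237.8 NM
Echo: 105.3 NM
The third-farthest is Alpha at 354.0 NM.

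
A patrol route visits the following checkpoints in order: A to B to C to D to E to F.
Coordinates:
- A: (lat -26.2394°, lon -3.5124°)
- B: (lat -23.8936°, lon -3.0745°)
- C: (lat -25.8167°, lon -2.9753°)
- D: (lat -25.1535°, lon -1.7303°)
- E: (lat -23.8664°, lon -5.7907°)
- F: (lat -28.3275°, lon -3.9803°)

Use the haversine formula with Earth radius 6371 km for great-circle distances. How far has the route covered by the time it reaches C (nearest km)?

Leg distances:
A→B: 264.5 km  (cumulative 264.5 km)
B→C: 214.1 km  (cumulative 478.6 km)
Cumulative distance at C ≈ 479 km.

479 km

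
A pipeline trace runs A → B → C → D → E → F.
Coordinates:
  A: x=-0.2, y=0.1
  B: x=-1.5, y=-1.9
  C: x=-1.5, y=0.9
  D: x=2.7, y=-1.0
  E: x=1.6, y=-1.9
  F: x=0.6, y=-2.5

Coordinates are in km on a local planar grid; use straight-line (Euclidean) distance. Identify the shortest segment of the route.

E–F

Leg distances:
A→B: 2.4 km
B→C: 2.8 km
C→D: 4.6 km
D→E: 1.4 km
E→F: 1.2 km
The shortest leg is E–F at 1.2 km.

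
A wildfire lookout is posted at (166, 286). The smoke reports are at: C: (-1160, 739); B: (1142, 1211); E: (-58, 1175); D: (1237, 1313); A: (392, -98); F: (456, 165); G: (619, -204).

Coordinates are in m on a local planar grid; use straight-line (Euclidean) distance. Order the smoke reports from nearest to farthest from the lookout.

Distance from the lookout at (166, 286) to each:
F (456, 165): 314.2 m
A (392, -98): 445.6 m
G (619, -204): 667.3 m
E (-58, 1175): 916.8 m
B (1142, 1211): 1344.7 m
C (-1160, 739): 1401.2 m
D (1237, 1313): 1483.8 m

F, A, G, E, B, C, D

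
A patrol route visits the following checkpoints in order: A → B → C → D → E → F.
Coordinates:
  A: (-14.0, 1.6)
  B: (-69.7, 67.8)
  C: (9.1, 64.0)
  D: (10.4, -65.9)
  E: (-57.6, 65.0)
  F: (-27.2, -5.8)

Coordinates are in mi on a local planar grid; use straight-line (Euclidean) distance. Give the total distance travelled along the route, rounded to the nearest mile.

Leg distances:
A→B: 86.5 mi  (cumulative 86.5 mi)
B→C: 78.9 mi  (cumulative 165.4 mi)
C→D: 129.9 mi  (cumulative 295.3 mi)
D→E: 147.5 mi  (cumulative 442.8 mi)
E→F: 77.1 mi  (cumulative 519.9 mi)
Total route length ≈ 520 mi.

520 mi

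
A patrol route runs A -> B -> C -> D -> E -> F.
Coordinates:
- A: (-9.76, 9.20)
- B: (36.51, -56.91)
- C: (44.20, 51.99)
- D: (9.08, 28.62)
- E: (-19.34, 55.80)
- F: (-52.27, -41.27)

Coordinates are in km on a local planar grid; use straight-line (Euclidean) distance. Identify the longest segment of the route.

Leg distances:
A→B: 80.7 km
B→C: 109.2 km
C→D: 42.2 km
D→E: 39.3 km
E→F: 102.5 km
The longest leg is B–C at 109.2 km.

B–C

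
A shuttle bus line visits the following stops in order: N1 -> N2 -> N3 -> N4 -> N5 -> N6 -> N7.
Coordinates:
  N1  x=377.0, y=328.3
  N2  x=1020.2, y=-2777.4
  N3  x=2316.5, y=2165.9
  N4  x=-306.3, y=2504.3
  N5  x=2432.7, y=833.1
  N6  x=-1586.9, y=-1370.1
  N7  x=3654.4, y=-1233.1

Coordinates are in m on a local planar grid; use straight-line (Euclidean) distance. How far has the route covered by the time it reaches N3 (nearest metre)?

Leg distances:
N1→N2: 3171.6 m  (cumulative 3171.6 m)
N2→N3: 5110.4 m  (cumulative 8282.0 m)
Cumulative distance at N3 ≈ 8282 m.

8282 m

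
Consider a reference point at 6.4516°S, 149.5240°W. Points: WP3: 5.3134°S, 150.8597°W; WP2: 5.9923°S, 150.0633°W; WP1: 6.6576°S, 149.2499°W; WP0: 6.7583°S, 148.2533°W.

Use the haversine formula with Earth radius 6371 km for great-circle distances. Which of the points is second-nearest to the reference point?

Distances from the reference point (6.4516°S, 149.5240°W):
WP1: 38.0 km
WP2: 78.5 km
WP0: 144.4 km
WP3: 194.5 km
The second-nearest is WP2 at 78.5 km.

WP2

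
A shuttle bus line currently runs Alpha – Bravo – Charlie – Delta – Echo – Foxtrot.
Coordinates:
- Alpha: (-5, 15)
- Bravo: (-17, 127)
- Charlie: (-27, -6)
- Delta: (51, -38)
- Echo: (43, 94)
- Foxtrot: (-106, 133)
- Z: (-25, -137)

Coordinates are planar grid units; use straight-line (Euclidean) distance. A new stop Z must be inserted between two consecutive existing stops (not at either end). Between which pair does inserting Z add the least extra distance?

Added distance for inserting Z between each consecutive pair:
Alpha–Bravo: 304.8
Bravo–Charlie: 261.8
Charlie–Delta: 171.5
Delta–Echo: 233.4
Echo–Foxtrot: 368.7
Smallest added distance is 171.5, inserting between Charlie and Delta.

between Charlie and Delta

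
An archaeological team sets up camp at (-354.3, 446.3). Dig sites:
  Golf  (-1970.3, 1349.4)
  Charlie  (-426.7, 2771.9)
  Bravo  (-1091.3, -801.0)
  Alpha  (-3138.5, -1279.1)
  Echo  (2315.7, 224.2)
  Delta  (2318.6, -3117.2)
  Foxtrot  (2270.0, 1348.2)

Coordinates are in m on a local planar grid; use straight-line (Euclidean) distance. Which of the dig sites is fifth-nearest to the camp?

Distances from the camp ((-354.3, 446.3)):
Bravo: 1448.8 m
Golf: 1851.2 m
Charlie: 2326.7 m
Echo: 2679.2 m
Foxtrot: 2775.0 m
Alpha: 3275.5 m
Delta: 4454.5 m
The fifth-nearest is Foxtrot at 2775.0 m.

Foxtrot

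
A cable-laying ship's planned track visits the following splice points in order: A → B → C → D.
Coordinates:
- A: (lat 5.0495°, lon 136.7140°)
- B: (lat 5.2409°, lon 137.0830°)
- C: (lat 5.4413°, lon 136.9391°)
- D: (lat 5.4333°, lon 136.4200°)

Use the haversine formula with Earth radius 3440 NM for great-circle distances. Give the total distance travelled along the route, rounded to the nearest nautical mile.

Leg distances:
A→B: 24.9 NM  (cumulative 24.9 NM)
B→C: 14.8 NM  (cumulative 39.7 NM)
C→D: 31.0 NM  (cumulative 70.7 NM)
Total route length ≈ 71 NM.

71 NM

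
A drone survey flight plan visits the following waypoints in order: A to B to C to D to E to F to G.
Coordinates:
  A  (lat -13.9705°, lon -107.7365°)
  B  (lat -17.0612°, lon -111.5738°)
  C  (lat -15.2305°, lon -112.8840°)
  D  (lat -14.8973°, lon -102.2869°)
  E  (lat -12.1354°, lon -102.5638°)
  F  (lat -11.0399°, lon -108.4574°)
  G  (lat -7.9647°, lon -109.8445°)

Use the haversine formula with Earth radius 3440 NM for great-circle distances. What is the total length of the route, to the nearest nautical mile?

1759 NM

Leg distances:
A→B: 289.3 NM  (cumulative 289.3 NM)
B→C: 133.4 NM  (cumulative 422.7 NM)
C→D: 614.6 NM  (cumulative 1037.3 NM)
D→E: 166.6 NM  (cumulative 1203.9 NM)
E→F: 352.8 NM  (cumulative 1556.7 NM)
F→G: 202.1 NM  (cumulative 1758.8 NM)
Total route length ≈ 1759 NM.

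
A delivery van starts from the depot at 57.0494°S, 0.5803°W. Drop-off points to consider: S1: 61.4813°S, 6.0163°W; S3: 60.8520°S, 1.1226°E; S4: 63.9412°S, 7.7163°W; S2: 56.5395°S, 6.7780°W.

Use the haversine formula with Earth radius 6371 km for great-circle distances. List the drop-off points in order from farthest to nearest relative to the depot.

S4, S1, S3, S2

Distances from the depot:
S4 63.9412°S, 7.7163°W: 859.0 km
S1 61.4813°S, 6.0163°W: 581.2 km
S3 60.8520°S, 1.1226°E: 433.9 km
S2 56.5395°S, 6.7780°W: 381.5 km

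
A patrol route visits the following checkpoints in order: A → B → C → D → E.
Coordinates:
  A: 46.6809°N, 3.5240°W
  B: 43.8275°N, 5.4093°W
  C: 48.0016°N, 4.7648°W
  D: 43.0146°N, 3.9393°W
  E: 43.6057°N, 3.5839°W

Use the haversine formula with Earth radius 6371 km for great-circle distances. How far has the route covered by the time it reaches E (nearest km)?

Leg distances:
A→B: 349.9 km  (cumulative 349.9 km)
B→C: 466.8 km  (cumulative 816.7 km)
C→D: 558.2 km  (cumulative 1374.9 km)
D→E: 71.7 km  (cumulative 1446.7 km)
Cumulative distance at E ≈ 1447 km.

1447 km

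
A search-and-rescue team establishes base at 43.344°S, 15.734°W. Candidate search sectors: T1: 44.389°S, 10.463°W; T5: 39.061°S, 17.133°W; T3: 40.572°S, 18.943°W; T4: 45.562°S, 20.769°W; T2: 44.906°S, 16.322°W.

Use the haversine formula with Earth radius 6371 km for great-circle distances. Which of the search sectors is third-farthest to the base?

Distance to each, sorted:
T5: 490.4 km
T4: 469.5 km
T1: 438.2 km
T3: 406.6 km
T2: 179.9 km
The third-farthest is T1 at 438.2 km.

T1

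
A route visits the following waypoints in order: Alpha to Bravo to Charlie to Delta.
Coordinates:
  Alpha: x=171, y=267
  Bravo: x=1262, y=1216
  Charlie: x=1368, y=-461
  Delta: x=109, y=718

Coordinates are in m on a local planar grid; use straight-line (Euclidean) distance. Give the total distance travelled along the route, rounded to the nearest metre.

Leg distances:
Alpha→Bravo: 1446.0 m  (cumulative 1446.0 m)
Bravo→Charlie: 1680.3 m  (cumulative 3126.3 m)
Charlie→Delta: 1724.9 m  (cumulative 4851.2 m)
Total route length ≈ 4851 m.

4851 m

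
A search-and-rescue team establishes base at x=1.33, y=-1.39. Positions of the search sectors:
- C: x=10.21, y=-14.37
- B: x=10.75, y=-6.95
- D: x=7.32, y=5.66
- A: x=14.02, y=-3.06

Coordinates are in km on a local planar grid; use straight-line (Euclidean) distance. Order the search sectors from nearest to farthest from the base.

Distances from the base:
D x=7.32, y=5.66: 9.3 km
B x=10.75, y=-6.95: 10.9 km
A x=14.02, y=-3.06: 12.8 km
C x=10.21, y=-14.37: 15.7 km

D, B, A, C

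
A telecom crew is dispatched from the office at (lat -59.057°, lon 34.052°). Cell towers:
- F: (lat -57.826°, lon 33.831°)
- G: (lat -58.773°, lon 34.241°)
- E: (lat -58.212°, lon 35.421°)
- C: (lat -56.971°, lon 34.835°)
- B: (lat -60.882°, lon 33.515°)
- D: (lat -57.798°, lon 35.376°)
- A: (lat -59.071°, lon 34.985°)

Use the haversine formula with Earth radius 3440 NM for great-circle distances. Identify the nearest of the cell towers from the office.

G

Distance to each, sorted:
G: 18.0 NM
A: 28.8 NM
E: 66.4 NM
F: 74.2 NM
D: 86.3 NM
B: 110.8 NM
C: 127.7 NM
The nearest is G at 18.0 NM.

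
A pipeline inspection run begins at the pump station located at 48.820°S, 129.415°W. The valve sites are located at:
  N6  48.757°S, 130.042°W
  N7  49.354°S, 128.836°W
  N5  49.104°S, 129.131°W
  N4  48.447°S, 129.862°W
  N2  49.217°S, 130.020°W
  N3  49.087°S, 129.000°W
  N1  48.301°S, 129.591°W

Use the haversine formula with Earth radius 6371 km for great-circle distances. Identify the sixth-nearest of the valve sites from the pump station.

N2

Distances from the pump station (48.820°S, 129.415°W):
N5: 37.8 km
N3: 42.4 km
N6: 46.5 km
N4: 52.9 km
N1: 59.1 km
N2: 62.4 km
N7: 72.8 km
The sixth-nearest is N2 at 62.4 km.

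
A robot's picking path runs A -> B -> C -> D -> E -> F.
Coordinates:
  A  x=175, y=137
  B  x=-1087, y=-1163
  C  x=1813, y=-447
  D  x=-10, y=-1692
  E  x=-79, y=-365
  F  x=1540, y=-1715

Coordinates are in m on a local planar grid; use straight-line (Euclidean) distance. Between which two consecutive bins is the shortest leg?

D–E

Leg distances:
A→B: 1811.8 m
B→C: 2987.1 m
C→D: 2207.6 m
D→E: 1328.8 m
E→F: 2108.0 m
The shortest leg is D–E at 1328.8 m.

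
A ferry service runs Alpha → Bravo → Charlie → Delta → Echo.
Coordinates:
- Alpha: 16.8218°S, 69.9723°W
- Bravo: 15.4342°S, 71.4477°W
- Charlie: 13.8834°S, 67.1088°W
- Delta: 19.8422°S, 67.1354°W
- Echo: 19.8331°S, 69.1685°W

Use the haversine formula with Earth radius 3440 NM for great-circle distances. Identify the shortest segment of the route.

Delta–Echo

Leg distances:
Alpha→Bravo: 119.1 NM
Bravo→Charlie: 268.7 NM
Charlie→Delta: 357.8 NM
Delta→Echo: 114.8 NM
The shortest leg is Delta–Echo at 114.8 NM.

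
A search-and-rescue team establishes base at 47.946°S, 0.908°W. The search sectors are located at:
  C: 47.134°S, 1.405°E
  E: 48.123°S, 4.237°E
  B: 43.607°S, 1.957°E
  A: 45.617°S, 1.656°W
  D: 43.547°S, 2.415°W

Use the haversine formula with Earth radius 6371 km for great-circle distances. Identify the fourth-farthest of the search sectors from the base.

A

Distance to each, sorted:
B: 531.1 km
D: 502.9 km
E: 383.0 km
A: 265.2 km
C: 195.7 km
The fourth-farthest is A at 265.2 km.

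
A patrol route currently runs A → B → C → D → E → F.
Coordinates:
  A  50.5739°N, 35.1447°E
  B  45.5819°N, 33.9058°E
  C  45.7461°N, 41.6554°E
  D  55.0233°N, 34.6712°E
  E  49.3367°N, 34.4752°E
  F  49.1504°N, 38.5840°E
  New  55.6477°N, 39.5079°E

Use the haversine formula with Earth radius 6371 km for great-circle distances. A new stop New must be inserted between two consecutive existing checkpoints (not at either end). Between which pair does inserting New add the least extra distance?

Added distance for inserting New between each consecutive pair:
A–B: 1258.0 km
B–C: 1695.0 km
C–D: 281.9 km
D–E: 460.8 km
E–F: 1205.8 km
Smallest added distance is 281.9 km, inserting between C and D.

between C and D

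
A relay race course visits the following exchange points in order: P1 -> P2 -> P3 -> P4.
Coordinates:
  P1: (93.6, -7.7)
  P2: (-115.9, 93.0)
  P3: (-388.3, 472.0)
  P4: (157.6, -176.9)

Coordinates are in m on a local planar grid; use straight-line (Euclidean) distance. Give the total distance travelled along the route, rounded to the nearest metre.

1547 m

Leg distances:
P1→P2: 232.4 m  (cumulative 232.4 m)
P2→P3: 466.7 m  (cumulative 699.2 m)
P3→P4: 848.0 m  (cumulative 1547.2 m)
Total route length ≈ 1547 m.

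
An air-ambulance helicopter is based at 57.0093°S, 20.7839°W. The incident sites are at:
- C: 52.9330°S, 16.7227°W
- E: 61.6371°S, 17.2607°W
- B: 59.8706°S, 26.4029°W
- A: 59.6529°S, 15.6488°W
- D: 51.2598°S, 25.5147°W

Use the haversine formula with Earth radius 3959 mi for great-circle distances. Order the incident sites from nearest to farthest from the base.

A, B, C, E, D

Computing each great-circle distance from 57.0093°S, 20.7839°W:
A 59.6529°S, 15.6488°W: 260.8 mi
B 59.8706°S, 26.4029°W: 283.3 mi
C 52.9330°S, 16.7227°W: 324.3 mi
E 61.6371°S, 17.2607°W: 342.9 mi
D 51.2598°S, 25.5147°W: 440.8 mi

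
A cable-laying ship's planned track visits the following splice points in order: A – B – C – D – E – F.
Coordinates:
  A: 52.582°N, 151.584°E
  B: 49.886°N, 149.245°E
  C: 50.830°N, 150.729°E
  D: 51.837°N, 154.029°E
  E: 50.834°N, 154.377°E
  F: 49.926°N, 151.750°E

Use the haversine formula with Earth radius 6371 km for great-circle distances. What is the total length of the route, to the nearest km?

Leg distances:
A→B: 341.1 km  (cumulative 341.1 km)
B→C: 148.7 km  (cumulative 489.8 km)
C→D: 255.1 km  (cumulative 744.9 km)
D→E: 114.1 km  (cumulative 859.0 km)
E→F: 211.9 km  (cumulative 1070.9 km)
Total route length ≈ 1071 km.

1071 km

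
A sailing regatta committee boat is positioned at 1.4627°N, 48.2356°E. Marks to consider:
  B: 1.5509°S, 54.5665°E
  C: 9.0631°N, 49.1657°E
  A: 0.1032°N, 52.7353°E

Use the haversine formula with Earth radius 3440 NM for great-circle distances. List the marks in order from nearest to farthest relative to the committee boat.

Computing each great-circle distance from 1.4627°N, 48.2356°E:
A 0.1032°N, 52.7353°E: 282.2 NM
B 1.5509°S, 54.5665°E: 420.9 NM
C 9.0631°N, 49.1657°E: 459.7 NM

A, B, C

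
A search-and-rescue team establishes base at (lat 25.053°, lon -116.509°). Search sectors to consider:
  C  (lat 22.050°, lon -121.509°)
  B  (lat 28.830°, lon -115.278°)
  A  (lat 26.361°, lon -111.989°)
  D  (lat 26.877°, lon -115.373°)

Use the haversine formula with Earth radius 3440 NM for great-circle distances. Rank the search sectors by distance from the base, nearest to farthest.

Distances from the base:
D (lat 26.877°, lon -115.373°): 125.5 NM
B (lat 28.830°, lon -115.278°): 236.1 NM
A (lat 26.361°, lon -111.989°): 256.8 NM
C (lat 22.050°, lon -121.509°): 328.9 NM

D, B, A, C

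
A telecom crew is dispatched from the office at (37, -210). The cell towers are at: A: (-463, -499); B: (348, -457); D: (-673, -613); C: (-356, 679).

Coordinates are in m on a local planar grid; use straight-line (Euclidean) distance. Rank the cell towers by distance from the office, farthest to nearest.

C, D, A, B

Computing each straight-line distance from (37, -210):
C (-356, 679): 972.0 m
D (-673, -613): 816.4 m
A (-463, -499): 577.5 m
B (348, -457): 397.2 m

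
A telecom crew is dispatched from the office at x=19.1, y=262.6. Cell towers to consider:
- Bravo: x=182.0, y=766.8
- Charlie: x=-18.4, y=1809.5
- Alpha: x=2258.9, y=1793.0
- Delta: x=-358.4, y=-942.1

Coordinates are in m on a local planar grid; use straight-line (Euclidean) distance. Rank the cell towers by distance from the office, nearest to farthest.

Computing each straight-line distance from x=19.1, y=262.6:
Bravo x=182.0, y=766.8: 529.9 m
Delta x=-358.4, y=-942.1: 1262.5 m
Charlie x=-18.4, y=1809.5: 1547.4 m
Alpha x=2258.9, y=1793.0: 2712.7 m

Bravo, Delta, Charlie, Alpha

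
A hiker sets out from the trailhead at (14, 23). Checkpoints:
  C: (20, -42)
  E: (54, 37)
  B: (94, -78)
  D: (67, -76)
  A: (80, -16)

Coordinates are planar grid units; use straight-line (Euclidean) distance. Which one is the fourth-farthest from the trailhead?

Distances from the trailhead ((14, 23)):
B: 128.8
D: 112.3
A: 76.7
C: 65.3
E: 42.4
The fourth-farthest is C at 65.3.

C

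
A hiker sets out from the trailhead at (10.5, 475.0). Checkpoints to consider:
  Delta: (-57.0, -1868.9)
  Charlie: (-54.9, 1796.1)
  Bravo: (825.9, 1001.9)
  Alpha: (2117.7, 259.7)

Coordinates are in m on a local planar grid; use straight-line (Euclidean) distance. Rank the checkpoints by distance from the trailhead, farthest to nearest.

Delta, Alpha, Charlie, Bravo

Distance from the trailhead at (10.5, 475.0) to each:
Delta (-57.0, -1868.9): 2344.9 m
Alpha (2117.7, 259.7): 2118.2 m
Charlie (-54.9, 1796.1): 1322.7 m
Bravo (825.9, 1001.9): 970.8 m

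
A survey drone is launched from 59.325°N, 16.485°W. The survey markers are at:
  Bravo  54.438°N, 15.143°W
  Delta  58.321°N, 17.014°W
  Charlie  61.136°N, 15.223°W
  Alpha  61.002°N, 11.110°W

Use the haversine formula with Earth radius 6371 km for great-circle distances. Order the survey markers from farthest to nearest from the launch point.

Distances from the launch point:
Bravo 54.438°N, 15.143°W: 549.5 km
Alpha 61.002°N, 11.110°W: 350.8 km
Charlie 61.136°N, 15.223°W: 213.1 km
Delta 58.321°N, 17.014°W: 115.7 km

Bravo, Alpha, Charlie, Delta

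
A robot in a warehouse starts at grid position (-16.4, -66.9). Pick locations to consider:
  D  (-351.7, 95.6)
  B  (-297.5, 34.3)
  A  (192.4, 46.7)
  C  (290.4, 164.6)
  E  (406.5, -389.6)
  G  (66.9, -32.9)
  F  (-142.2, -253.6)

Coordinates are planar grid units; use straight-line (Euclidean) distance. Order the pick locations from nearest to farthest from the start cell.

Distances from the start cell:
G (66.9, -32.9): 90.0
F (-142.2, -253.6): 225.1
A (192.4, 46.7): 237.7
B (-297.5, 34.3): 298.8
D (-351.7, 95.6): 372.6
C (290.4, 164.6): 384.3
E (406.5, -389.6): 532.0

G, F, A, B, D, C, E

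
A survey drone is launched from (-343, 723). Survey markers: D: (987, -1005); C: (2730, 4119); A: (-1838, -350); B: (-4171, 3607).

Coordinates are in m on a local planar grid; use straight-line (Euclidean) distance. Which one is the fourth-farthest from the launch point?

Distance to each, sorted:
B: 4792.8 m
C: 4580.0 m
D: 2180.6 m
A: 1840.2 m
The fourth-farthest is A at 1840.2 m.

A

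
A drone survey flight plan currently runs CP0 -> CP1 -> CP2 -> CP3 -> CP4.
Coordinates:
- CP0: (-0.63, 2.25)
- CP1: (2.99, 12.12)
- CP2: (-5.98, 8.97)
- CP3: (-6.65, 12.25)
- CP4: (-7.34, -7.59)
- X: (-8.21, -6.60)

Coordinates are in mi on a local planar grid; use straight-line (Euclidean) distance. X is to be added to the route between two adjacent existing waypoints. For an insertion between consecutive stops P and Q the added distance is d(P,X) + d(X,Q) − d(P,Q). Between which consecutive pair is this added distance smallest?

between CP3 and CP4

Added distance for inserting X between each consecutive pair:
CP0–CP1: 23.0 mi
CP1–CP2: 28.0 mi
CP2–CP3: 31.3 mi
CP3–CP4: 0.4 mi
Smallest added distance is 0.4 mi, inserting between CP3 and CP4.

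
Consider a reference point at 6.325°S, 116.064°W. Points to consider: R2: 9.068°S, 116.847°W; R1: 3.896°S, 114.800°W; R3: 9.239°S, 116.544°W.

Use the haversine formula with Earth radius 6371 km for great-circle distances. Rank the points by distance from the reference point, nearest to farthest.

R1, R2, R3

Computing each great-circle distance from 6.325°S, 116.064°W:
R1 3.896°S, 114.800°W: 304.2 km
R2 9.068°S, 116.847°W: 317.0 km
R3 9.239°S, 116.544°W: 328.3 km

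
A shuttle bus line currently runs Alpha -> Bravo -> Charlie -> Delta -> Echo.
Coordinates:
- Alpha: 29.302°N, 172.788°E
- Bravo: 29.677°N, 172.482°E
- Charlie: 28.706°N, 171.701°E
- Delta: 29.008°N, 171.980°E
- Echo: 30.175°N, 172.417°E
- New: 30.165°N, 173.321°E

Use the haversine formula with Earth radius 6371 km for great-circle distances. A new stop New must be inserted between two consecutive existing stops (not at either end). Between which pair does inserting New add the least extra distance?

Added distance for inserting New between each consecutive pair:
Alpha–Bravo: 155.1 km
Bravo–Charlie: 191.1 km
Charlie–Delta: 365.1 km
Delta–Echo: 133.1 km
Smallest added distance is 133.1 km, inserting between Delta and Echo.

between Delta and Echo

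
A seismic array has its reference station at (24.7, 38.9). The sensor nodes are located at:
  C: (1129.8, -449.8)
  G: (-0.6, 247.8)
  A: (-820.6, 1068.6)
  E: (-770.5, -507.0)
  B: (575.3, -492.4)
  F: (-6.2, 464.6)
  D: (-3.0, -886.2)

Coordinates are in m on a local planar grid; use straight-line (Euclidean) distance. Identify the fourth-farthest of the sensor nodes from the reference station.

Distance to each, sorted:
A: 1332.2 m
C: 1208.3 m
E: 964.5 m
D: 925.5 m
B: 765.1 m
F: 426.8 m
G: 210.4 m
The fourth-farthest is D at 925.5 m.

D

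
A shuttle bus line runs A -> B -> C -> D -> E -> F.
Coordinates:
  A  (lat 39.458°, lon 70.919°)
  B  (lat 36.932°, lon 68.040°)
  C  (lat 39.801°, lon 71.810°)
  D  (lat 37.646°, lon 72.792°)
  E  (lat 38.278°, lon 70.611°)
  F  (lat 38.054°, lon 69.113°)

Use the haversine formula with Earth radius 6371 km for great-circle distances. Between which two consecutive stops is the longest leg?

Leg distances:
A→B: 377.0 km
B→C: 458.0 km
C→D: 254.3 km
D→E: 203.7 km
E→F: 133.3 km
The longest leg is B–C at 458.0 km.

B–C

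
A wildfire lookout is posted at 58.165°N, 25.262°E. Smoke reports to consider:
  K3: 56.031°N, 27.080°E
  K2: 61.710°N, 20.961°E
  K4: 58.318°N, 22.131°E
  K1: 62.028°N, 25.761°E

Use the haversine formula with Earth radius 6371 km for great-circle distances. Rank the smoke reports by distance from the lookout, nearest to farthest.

K4, K3, K1, K2

Computing each great-circle distance from 58.165°N, 25.262°E:
K4 58.318°N, 22.131°E: 184.0 km
K3 56.031°N, 27.080°E: 261.4 km
K1 62.028°N, 25.761°E: 430.4 km
K2 61.710°N, 20.961°E: 461.1 km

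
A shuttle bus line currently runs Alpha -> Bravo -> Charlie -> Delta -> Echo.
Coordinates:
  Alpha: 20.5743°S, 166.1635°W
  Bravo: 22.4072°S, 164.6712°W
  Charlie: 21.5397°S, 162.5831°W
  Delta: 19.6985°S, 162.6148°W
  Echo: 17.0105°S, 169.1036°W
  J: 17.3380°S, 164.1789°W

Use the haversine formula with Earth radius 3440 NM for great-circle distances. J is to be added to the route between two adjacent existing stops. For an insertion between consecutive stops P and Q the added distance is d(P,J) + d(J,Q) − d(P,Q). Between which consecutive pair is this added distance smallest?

between Delta and Echo

Added distance for inserting J between each consecutive pair:
Alpha–Bravo: 392.2 NM
Bravo–Charlie: 446.2 NM
Charlie–Delta: 324.8 NM
Delta–Echo: 47.1 NM
Smallest added distance is 47.1 NM, inserting between Delta and Echo.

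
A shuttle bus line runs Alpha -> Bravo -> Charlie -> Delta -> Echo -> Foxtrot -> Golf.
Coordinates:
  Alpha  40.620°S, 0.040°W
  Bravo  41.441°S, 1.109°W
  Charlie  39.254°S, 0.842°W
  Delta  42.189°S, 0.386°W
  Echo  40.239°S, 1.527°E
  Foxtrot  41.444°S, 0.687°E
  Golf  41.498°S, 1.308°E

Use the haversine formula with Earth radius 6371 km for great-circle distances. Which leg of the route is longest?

Charlie–Delta

Leg distances:
Alpha→Bravo: 128.0 km
Bravo→Charlie: 244.2 km
Charlie→Delta: 328.6 km
Delta→Echo: 269.5 km
Echo→Foxtrot: 151.5 km
Foxtrot→Golf: 52.1 km
The longest leg is Charlie–Delta at 328.6 km.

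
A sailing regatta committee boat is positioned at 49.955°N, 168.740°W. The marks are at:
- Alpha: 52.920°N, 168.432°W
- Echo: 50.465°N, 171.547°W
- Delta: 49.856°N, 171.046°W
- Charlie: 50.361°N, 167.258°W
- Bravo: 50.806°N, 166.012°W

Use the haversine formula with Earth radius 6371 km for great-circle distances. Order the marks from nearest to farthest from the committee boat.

Distances from the committee boat:
Charlie 50.361°N, 167.258°W: 114.8 km
Delta 49.856°N, 171.046°W: 165.5 km
Echo 50.465°N, 171.547°W: 207.6 km
Bravo 50.806°N, 166.012°W: 215.3 km
Alpha 52.920°N, 168.432°W: 330.4 km

Charlie, Delta, Echo, Bravo, Alpha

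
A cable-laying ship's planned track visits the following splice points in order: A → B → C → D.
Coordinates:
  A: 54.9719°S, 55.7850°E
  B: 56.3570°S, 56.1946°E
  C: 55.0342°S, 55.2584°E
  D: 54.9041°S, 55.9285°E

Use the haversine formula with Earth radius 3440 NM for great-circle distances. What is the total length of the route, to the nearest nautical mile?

Leg distances:
A→B: 84.3 NM  (cumulative 84.3 NM)
B→C: 85.5 NM  (cumulative 169.8 NM)
C→D: 24.4 NM  (cumulative 194.2 NM)
Total route length ≈ 194 NM.

194 NM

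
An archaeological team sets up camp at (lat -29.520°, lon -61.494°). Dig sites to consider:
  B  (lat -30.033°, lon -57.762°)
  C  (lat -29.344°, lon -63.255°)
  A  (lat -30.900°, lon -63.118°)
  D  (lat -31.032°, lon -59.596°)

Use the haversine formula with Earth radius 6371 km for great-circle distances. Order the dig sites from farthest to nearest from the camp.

B, D, A, C

Distance from the camp at (lat -29.520°, lon -61.494°) to each:
B (lat -30.033°, lon -57.762°): 364.7 km
D (lat -31.032°, lon -59.596°): 248.0 km
A (lat -30.900°, lon -63.118°): 218.9 km
C (lat -29.344°, lon -63.255°): 171.7 km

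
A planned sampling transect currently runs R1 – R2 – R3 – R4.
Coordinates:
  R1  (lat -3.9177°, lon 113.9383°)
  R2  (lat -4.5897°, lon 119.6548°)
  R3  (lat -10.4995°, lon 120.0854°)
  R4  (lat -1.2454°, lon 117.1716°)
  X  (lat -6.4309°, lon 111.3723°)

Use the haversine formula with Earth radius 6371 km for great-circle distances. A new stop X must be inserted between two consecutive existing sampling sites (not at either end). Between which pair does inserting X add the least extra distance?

between R1 and R2

Added distance for inserting X between each consecutive pair:
R1–R2: 699.5 km
R2–R3: 1339.9 km
R3–R4: 845.1 km
Smallest added distance is 699.5 km, inserting between R1 and R2.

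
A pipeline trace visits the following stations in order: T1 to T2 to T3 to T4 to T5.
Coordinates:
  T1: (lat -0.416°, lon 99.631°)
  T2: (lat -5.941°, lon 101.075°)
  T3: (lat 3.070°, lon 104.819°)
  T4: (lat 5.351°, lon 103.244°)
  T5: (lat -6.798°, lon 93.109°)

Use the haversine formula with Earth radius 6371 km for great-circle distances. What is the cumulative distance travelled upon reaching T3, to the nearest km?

Leg distances:
T1→T2: 634.9 km  (cumulative 634.9 km)
T2→T3: 1084.8 km  (cumulative 1719.7 km)
Cumulative distance at T3 ≈ 1720 km.

1720 km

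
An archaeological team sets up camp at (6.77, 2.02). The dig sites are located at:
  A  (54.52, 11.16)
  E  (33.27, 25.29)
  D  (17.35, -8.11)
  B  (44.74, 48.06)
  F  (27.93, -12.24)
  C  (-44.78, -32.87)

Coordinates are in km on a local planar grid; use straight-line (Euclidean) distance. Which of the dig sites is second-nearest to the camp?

F

Distance to each, sorted:
D: 14.6 km
F: 25.5 km
E: 35.3 km
A: 48.6 km
B: 59.7 km
C: 62.2 km
The second-nearest is F at 25.5 km.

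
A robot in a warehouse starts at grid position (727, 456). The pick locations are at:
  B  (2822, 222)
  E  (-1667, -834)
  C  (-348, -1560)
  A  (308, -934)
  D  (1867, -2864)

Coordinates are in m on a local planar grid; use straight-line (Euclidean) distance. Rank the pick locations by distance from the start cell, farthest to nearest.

D, E, C, B, A

Computing each straight-line distance from (727, 456):
D (1867, -2864): 3510.3 m
E (-1667, -834): 2719.4 m
C (-348, -1560): 2284.7 m
B (2822, 222): 2108.0 m
A (308, -934): 1451.8 m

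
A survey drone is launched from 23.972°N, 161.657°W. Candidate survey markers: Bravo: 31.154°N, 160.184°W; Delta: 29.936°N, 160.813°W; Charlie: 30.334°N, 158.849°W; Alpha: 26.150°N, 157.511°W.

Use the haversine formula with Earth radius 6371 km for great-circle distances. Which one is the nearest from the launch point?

Alpha

Distance to each, sorted:
Alpha: 482.7 km
Delta: 668.4 km
Charlie: 759.9 km
Bravo: 811.7 km
The nearest is Alpha at 482.7 km.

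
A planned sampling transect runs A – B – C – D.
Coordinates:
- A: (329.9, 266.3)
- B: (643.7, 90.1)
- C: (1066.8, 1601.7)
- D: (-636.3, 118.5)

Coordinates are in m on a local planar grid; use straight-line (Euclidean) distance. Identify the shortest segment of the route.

Leg distances:
A→B: 359.9 m
B→C: 1569.7 m
C→D: 2258.4 m
The shortest leg is A–B at 359.9 m.

A–B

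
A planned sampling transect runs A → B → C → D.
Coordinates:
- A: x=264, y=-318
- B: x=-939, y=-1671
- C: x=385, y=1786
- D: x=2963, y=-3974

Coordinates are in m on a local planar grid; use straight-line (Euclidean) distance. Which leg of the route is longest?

C–D

Leg distances:
A→B: 1810.5 m
B→C: 3701.9 m
C→D: 6310.6 m
The longest leg is C–D at 6310.6 m.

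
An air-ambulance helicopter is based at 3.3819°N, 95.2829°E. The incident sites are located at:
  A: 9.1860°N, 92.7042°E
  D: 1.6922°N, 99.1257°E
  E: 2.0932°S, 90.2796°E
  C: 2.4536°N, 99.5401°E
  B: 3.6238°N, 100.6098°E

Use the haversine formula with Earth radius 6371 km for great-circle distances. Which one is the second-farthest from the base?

Distance to each, sorted:
E: 824.5 km
A: 705.5 km
B: 591.8 km
C: 483.9 km
D: 466.4 km
The second-farthest is A at 705.5 km.

A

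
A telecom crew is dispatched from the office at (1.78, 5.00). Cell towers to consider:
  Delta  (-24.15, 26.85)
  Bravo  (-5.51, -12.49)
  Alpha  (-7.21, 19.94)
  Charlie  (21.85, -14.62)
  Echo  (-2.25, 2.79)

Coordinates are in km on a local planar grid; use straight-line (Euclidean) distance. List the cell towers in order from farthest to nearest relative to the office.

Delta, Charlie, Bravo, Alpha, Echo

Computing each straight-line distance from (1.78, 5.00):
Delta (-24.15, 26.85): 33.9 km
Charlie (21.85, -14.62): 28.1 km
Bravo (-5.51, -12.49): 18.9 km
Alpha (-7.21, 19.94): 17.4 km
Echo (-2.25, 2.79): 4.6 km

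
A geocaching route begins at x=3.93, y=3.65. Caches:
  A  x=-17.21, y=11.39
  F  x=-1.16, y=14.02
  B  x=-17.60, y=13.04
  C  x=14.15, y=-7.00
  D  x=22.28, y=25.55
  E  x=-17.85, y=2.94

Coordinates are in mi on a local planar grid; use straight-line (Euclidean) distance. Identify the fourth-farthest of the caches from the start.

Distances from the start (x=3.93, y=3.65):
D: 28.6 mi
B: 23.5 mi
A: 22.5 mi
E: 21.8 mi
C: 14.8 mi
F: 11.6 mi
The fourth-farthest is E at 21.8 mi.

E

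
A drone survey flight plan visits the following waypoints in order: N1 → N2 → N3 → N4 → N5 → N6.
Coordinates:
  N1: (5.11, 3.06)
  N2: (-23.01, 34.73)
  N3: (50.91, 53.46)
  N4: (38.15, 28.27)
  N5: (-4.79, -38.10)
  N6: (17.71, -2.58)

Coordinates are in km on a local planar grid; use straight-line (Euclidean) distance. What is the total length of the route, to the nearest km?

Leg distances:
N1→N2: 42.4 km  (cumulative 42.4 km)
N2→N3: 76.3 km  (cumulative 118.6 km)
N3→N4: 28.2 km  (cumulative 146.8 km)
N4→N5: 79.0 km  (cumulative 225.9 km)
N5→N6: 42.0 km  (cumulative 267.9 km)
Total route length ≈ 268 km.

268 km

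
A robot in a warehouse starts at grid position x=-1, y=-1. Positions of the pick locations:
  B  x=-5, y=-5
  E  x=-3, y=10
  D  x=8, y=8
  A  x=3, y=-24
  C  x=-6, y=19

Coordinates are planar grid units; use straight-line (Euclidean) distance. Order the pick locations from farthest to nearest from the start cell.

A, C, D, E, B

Distances from the start cell:
A x=3, y=-24: 23.3
C x=-6, y=19: 20.6
D x=8, y=8: 12.7
E x=-3, y=10: 11.2
B x=-5, y=-5: 5.7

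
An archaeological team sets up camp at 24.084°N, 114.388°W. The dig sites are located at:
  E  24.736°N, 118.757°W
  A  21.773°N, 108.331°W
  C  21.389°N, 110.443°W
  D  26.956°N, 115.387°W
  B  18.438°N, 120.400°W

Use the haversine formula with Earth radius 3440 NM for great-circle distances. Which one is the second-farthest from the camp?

Distances from the camp (24.084°N, 114.388°W):
B: 477.4 NM
A: 362.5 NM
C: 271.8 NM
E: 242.0 NM
D: 180.7 NM
The second-farthest is A at 362.5 NM.

A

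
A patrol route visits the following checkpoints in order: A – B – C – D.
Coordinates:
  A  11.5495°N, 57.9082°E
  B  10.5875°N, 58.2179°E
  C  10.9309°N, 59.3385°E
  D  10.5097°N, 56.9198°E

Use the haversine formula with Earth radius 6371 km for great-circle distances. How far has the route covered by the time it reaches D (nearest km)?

509 km

Leg distances:
A→B: 112.2 km  (cumulative 112.2 km)
B→C: 128.2 km  (cumulative 240.4 km)
C→D: 268.4 km  (cumulative 508.8 km)
Cumulative distance at D ≈ 509 km.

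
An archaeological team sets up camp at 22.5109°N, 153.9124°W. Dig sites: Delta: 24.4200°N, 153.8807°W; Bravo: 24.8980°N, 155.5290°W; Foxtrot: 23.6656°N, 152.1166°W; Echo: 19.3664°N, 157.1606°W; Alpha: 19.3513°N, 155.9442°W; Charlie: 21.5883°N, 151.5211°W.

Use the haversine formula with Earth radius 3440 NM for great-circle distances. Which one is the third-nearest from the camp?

Charlie

Distances from the camp (22.5109°N, 153.9124°W):
Delta: 114.6 NM
Foxtrot: 121.0 NM
Charlie: 144.1 NM
Bravo: 168.6 NM
Alpha: 221.3 NM
Echo: 262.3 NM
The third-nearest is Charlie at 144.1 NM.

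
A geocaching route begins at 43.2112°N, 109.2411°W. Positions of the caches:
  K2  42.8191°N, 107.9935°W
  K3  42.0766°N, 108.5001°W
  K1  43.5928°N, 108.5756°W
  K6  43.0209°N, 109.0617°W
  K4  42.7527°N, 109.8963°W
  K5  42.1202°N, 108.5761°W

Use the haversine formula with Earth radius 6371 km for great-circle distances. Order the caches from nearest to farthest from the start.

Distances from the start:
K6 43.0209°N, 109.0617°W: 25.7 km
K1 43.5928°N, 108.5756°W: 68.5 km
K4 42.7527°N, 109.8963°W: 73.8 km
K2 42.8191°N, 107.9935°W: 110.4 km
K5 42.1202°N, 108.5761°W: 132.9 km
K3 42.0766°N, 108.5001°W: 140.0 km

K6, K1, K4, K2, K5, K3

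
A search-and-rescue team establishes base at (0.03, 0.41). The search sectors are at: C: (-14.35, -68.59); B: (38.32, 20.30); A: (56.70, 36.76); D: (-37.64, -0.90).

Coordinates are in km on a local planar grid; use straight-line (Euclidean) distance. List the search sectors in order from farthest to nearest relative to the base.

C, A, B, D

Distance from the base at (0.03, 0.41) to each:
C (-14.35, -68.59): 70.5 km
A (56.70, 36.76): 67.3 km
B (38.32, 20.30): 43.1 km
D (-37.64, -0.90): 37.7 km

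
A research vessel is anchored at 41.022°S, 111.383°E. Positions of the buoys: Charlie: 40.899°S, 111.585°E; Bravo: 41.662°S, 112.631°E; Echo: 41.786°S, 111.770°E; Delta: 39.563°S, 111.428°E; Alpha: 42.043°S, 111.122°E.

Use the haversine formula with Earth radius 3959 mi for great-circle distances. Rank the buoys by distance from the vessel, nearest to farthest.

Distance from the vessel at 41.022°S, 111.383°E to each:
Charlie 40.899°S, 111.585°E: 13.5 mi
Echo 41.786°S, 111.770°E: 56.5 mi
Alpha 42.043°S, 111.122°E: 71.8 mi
Bravo 41.662°S, 112.631°E: 78.4 mi
Delta 39.563°S, 111.428°E: 100.8 mi

Charlie, Echo, Alpha, Bravo, Delta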